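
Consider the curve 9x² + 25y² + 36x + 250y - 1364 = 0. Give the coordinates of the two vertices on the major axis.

Group the x- and y-terms: 9(x² + 4x) + 25(y² + 10y) = 1364
Complete the square: 9(x + 2)² + 25(y + 5)² = 1364 + 36 + 625 = 2025
Divide by 2025: (x + 2)²/225 + (y + 5)²/81 = 1
Ellipse, center (-2, -5), major axis horizontal; a² = 225, b² = 81.
a = 15. Vertices at (h ± a, k).

(-17, -5) and (13, -5)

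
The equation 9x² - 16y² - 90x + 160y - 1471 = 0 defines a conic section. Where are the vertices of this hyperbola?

(-7, 5) and (17, 5)

9(x² - 10x) -16(y² - 10y) = 1471
Completing the square gives 9(x - 5)² -16(y - 5)² = 1471 + 225 - 400 = 1296.
Dividing both sides by 1296: (x - 5)²/144 - (y - 5)²/81 = 1
Hyperbola, center (5, 5), transverse axis horizontal; a² = 144, b² = 81.
a = 12. Vertices at (h ± a, k).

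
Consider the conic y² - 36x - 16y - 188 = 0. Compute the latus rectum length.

Only y is squared. Complete the square in y: (y - 8)² = 36(x + 7).
Vertex (-7, 8); 4p = 36 so p = 9. Opens right.
Latus rectum length = |4p| = 36.

36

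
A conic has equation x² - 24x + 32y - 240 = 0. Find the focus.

(12, 4)

Only x is squared. Complete the square in x: (x - 12)² = -32(y - 12).
Vertex (12, 12); 4p = -32 so p = -8. Opens down.
Focus is p units from the vertex along the axis: (h, k + p).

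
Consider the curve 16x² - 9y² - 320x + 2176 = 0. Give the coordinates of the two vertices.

Collect terms: 16(x² - 20x) -9y² = -2176
16(x - 10)² -9y² = -2176 + 1600 + 0 = -576
Dividing both sides by -576: y²/64 - (x - 10)²/36 = 1
Hyperbola, center (10, 0), transverse axis vertical; a² = 64, b² = 36.
a = 8. Vertices at (h, k ± a).

(10, -8) and (10, 8)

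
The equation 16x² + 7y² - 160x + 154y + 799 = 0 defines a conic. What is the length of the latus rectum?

Group the x- and y-terms: 16(x² - 10x) + 7(y² + 22y) = -799
16(x - 5)² + 7(y + 11)² = -799 + 400 + 847 = 448
Divide through by 448 to get (x - 5)²/28 + (y + 11)²/64 = 1.
Ellipse, center (5, -11), major axis vertical; a² = 64, b² = 28.
Latus rectum length = 2b²/a = 2·28/8 = 7.

7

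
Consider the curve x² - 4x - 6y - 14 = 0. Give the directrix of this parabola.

Only x is squared. Complete the square in x: (x - 2)² = 6(y + 3).
Vertex (2, -3); 4p = 6 so p = 3/2. Opens up.
Directrix is the horizontal line y = k − p = -3 − (3/2) = -9/2.

y = -9/2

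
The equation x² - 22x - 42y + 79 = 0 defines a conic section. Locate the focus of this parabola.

(11, 19/2)

Only x is squared. Complete the square in x: (x - 11)² = 42(y + 1).
Vertex (11, -1); 4p = 42 so p = 21/2. Opens up.
Focus is p units from the vertex along the axis: (h, k + p).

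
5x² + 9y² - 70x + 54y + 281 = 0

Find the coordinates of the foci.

(5, -3) and (9, -3)

Rearranging, 5(x² - 14x) + 9(y² + 6y) = -281.
Complete the square: 5(x - 7)² + 9(y + 3)² = -281 + 245 + 81 = 45
Dividing both sides by 45: (x - 7)²/9 + (y + 3)²/5 = 1
Ellipse, center (7, -3), major axis horizontal; a² = 9, b² = 5.
c² = a² - b² = 9 - 5 = 4, so c = 2.
Foci lie on the horizontal axis through the center: (h ± c, k).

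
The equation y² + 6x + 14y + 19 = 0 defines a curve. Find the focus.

Only y is squared. Complete the square in y: (y + 7)² = -6(x - 5).
Vertex (5, -7); 4p = -6 so p = -3/2. Opens left.
Focus is p units from the vertex along the axis: (h + p, k).

(7/2, -7)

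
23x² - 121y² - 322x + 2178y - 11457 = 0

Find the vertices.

(-4, 9) and (18, 9)

Group: 23(x² - 14x) -121(y² - 18y) = 11457
23(x - 7)² -121(y - 9)² = 11457 + 1127 - 9801 = 2783
Dividing both sides by 2783: (x - 7)²/121 - (y - 9)²/23 = 1
Hyperbola, center (7, 9), transverse axis horizontal; a² = 121, b² = 23.
a = 11. Vertices at (h ± a, k).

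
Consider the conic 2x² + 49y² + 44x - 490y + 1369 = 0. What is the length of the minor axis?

Rearranging, 2(x² + 22x) + 49(y² - 10y) = -1369.
Completing the square gives 2(x + 11)² + 49(y - 5)² = -1369 + 242 + 1225 = 98.
Dividing both sides by 98: (x + 11)²/49 + (y - 5)²/2 = 1
Ellipse, center (-11, 5), major axis horizontal; a² = 49, b² = 2.
b² = 2 so b = √2; the minor axis has length 2b = 2√2.

2√2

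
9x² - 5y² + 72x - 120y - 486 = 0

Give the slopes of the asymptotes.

Rearranging, 9(x² + 8x) -5(y² + 24y) = 486.
9(x + 4)² -5(y + 12)² = 486 + 144 - 720 = -90
Divide by -90: (y + 12)²/18 - (x + 4)²/10 = 1
Hyperbola, center (-4, -12), transverse axis vertical; a² = 18, b² = 10.
For a vertical hyperbola the asymptotes have slope ±a/b.
Here that is ±3√2/√10 = ±3√5/5.

3√5/5 and -3√5/5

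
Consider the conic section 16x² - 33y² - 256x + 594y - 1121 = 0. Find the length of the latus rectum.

Collect terms: 16(x² - 16x) -33(y² - 18y) = 1121
16(x - 8)² -33(y - 9)² = 1121 + 1024 - 2673 = -528
Dividing both sides by -528: (y - 9)²/16 - (x - 8)²/33 = 1
Hyperbola, center (8, 9), transverse axis vertical; a² = 16, b² = 33.
Latus rectum length = 2b²/a = 2·33/4 = 33/2.

33/2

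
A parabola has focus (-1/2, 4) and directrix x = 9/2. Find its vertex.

(2, 4)

The vertex is the midpoint between the focus and the directrix along the axis of symmetry.
Axis is horizontal (directrix is vertical). Vertex x-coordinate = (-1/2 + 9/2)/2 = 2; y-coordinate = 4.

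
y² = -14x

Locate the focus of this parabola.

(-7/2, 0)

Vertex (0, 0); 4p = -14 so p = -7/2. Opens left.
Focus is p units from the vertex along the axis: (h + p, k).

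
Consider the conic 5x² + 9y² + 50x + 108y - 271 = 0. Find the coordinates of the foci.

Group the x- and y-terms: 5(x² + 10x) + 9(y² + 12y) = 271
Complete the square: 5(x + 5)² + 9(y + 6)² = 271 + 125 + 324 = 720
Divide through by 720 to get (x + 5)²/144 + (y + 6)²/80 = 1.
Ellipse, center (-5, -6), major axis horizontal; a² = 144, b² = 80.
c² = a² - b² = 144 - 80 = 64, so c = 8.
Foci lie on the horizontal axis through the center: (h ± c, k).

(-13, -6) and (3, -6)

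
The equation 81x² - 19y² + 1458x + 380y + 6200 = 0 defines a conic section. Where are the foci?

Group: 81(x² + 18x) -19(y² - 20y) = -6200
Complete the square in x and y: 81(x + 9)² -19(y - 10)² = -6200 + 6561 - 1900 = -1539
Dividing both sides by -1539: (y - 10)²/81 - (x + 9)²/19 = 1
Hyperbola, center (-9, 10), transverse axis vertical; a² = 81, b² = 19.
c² = a² + b² = 81 + 19 = 100, so c = 10.
Foci lie on the vertical axis through the center: (h, k ± c).

(-9, 0) and (-9, 20)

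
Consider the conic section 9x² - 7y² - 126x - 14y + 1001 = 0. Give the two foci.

Collect terms: 9(x² - 14x) -7(y² + 2y) = -1001
9(x - 7)² -7(y + 1)² = -1001 + 441 - 7 = -567
Dividing both sides by -567: (y + 1)²/81 - (x - 7)²/63 = 1
Hyperbola, center (7, -1), transverse axis vertical; a² = 81, b² = 63.
c² = a² + b² = 81 + 63 = 144, so c = 12.
Foci lie on the vertical axis through the center: (h, k ± c).

(7, -13) and (7, 11)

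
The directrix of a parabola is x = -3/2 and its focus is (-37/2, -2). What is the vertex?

(-10, -2)

The vertex is the midpoint between the focus and the directrix along the axis of symmetry.
Axis is horizontal (directrix is vertical). Vertex x-coordinate = (-37/2 + (-3/2))/2 = -10; y-coordinate = -2.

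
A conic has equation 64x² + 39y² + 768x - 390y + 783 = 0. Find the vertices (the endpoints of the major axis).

Rearranging, 64(x² + 12x) + 39(y² - 10y) = -783.
64(x + 6)² + 39(y - 5)² = -783 + 2304 + 975 = 2496
Dividing both sides by 2496: (x + 6)²/39 + (y - 5)²/64 = 1
Ellipse, center (-6, 5), major axis vertical; a² = 64, b² = 39.
a = 8. Vertices at (h, k ± a).

(-6, -3) and (-6, 13)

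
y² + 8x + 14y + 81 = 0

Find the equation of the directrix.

Only y is squared. Complete the square in y: (y + 7)² = -8(x + 4).
Vertex (-4, -7); 4p = -8 so p = -2. Opens left.
Directrix is the vertical line x = h − p = -4 − (-2) = -2.

x = -2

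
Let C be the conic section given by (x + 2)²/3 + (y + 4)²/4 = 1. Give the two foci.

(-2, -5) and (-2, -3)

Center (-2, -4). The larger denominator 4 sits under the y-term, so the major axis is vertical; a² = 4, b² = 3.
c² = a² - b² = 4 - 3 = 1, so c = 1.
Foci lie on the vertical axis through the center: (h, k ± c).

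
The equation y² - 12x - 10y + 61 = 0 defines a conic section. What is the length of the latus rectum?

12

Only y is squared. Complete the square in y: (y - 5)² = 12(x - 3).
Vertex (3, 5); 4p = 12 so p = 3. Opens right.
Latus rectum length = |4p| = 12.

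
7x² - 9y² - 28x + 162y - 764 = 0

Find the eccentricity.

Collect terms: 7(x² - 4x) -9(y² - 18y) = 764
7(x - 2)² -9(y - 9)² = 764 + 28 - 729 = 63
Divide through by 63 to get (x - 2)²/9 - (y - 9)²/7 = 1.
Hyperbola, center (2, 9), transverse axis horizontal; a² = 9, b² = 7.
c² = a² + b² = 16, so c = 4.
e = c/a = 4/3.

e = 4/3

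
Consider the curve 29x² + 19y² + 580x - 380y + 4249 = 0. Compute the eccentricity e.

Group: 29(x² + 20x) + 19(y² - 20y) = -4249
29(x + 10)² + 19(y - 10)² = -4249 + 2900 + 1900 = 551
Divide through by 551 to get (x + 10)²/19 + (y - 10)²/29 = 1.
Ellipse, center (-10, 10), major axis vertical; a² = 29, b² = 19.
c² = a² - b² = 10, so c = √10.
e = c/a = √10/√29 = √290/29.

e = √290/29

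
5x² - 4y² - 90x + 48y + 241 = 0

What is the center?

(9, 6)

Group the x- and y-terms: 5(x² - 18x) -4(y² - 12y) = -241
5(x - 9)² -4(y - 6)² = -241 + 405 - 144 = 20
Divide through by 20 to get (x - 9)²/4 - (y - 6)²/5 = 1.
Hyperbola with center (9, 6).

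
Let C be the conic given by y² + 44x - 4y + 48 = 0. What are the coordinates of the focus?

Only y is squared. Complete the square in y: (y - 2)² = -44(x + 1).
Vertex (-1, 2); 4p = -44 so p = -11. Opens left.
Focus is p units from the vertex along the axis: (h + p, k).

(-12, 2)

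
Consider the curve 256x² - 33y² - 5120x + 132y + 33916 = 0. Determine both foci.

256(x² - 20x) -33(y² - 4y) = -33916
256(x - 10)² -33(y - 2)² = -33916 + 25600 - 132 = -8448
Divide through by -8448 to get (y - 2)²/256 - (x - 10)²/33 = 1.
Hyperbola, center (10, 2), transverse axis vertical; a² = 256, b² = 33.
c² = a² + b² = 256 + 33 = 289, so c = 17.
Foci lie on the vertical axis through the center: (h, k ± c).

(10, -15) and (10, 19)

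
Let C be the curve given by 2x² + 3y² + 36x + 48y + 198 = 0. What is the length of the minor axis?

4√13

Rearranging, 2(x² + 18x) + 3(y² + 16y) = -198.
Complete the square: 2(x + 9)² + 3(y + 8)² = -198 + 162 + 192 = 156
Divide by 156: (x + 9)²/78 + (y + 8)²/52 = 1
Ellipse, center (-9, -8), major axis horizontal; a² = 78, b² = 52.
b² = 52 so b = 2√13; the minor axis has length 2b = 4√13.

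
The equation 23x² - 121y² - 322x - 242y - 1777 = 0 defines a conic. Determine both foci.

(-5, -1) and (19, -1)

Group: 23(x² - 14x) -121(y² + 2y) = 1777
23(x - 7)² -121(y + 1)² = 1777 + 1127 - 121 = 2783
Divide through by 2783 to get (x - 7)²/121 - (y + 1)²/23 = 1.
Hyperbola, center (7, -1), transverse axis horizontal; a² = 121, b² = 23.
c² = a² + b² = 121 + 23 = 144, so c = 12.
Foci lie on the horizontal axis through the center: (h ± c, k).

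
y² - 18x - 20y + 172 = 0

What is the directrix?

Only y is squared. Complete the square in y: (y - 10)² = 18(x - 4).
Vertex (4, 10); 4p = 18 so p = 9/2. Opens right.
Directrix is the vertical line x = h − p = 4 − (9/2) = -1/2.

x = -1/2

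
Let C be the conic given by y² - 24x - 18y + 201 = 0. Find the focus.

Only y is squared. Complete the square in y: (y - 9)² = 24(x - 5).
Vertex (5, 9); 4p = 24 so p = 6. Opens right.
Focus is p units from the vertex along the axis: (h + p, k).

(11, 9)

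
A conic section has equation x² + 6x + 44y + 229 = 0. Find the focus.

(-3, -16)

Only x is squared. Complete the square in x: (x + 3)² = -44(y + 5).
Vertex (-3, -5); 4p = -44 so p = -11. Opens down.
Focus is p units from the vertex along the axis: (h, k + p).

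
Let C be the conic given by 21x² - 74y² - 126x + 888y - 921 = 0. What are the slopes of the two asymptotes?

√1554/74 and -√1554/74

Group: 21(x² - 6x) -74(y² - 12y) = 921
Complete the square in x and y: 21(x - 3)² -74(y - 6)² = 921 + 189 - 2664 = -1554
Divide through by -1554 to get (y - 6)²/21 - (x - 3)²/74 = 1.
Hyperbola, center (3, 6), transverse axis vertical; a² = 21, b² = 74.
For a vertical hyperbola the asymptotes have slope ±a/b.
Here that is ±√21/√74 = ±√1554/74.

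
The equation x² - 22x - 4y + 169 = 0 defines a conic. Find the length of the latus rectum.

4

Only x is squared. Complete the square in x: (x - 11)² = 4(y - 12).
Vertex (11, 12); 4p = 4 so p = 1. Opens up.
Latus rectum length = |4p| = 4.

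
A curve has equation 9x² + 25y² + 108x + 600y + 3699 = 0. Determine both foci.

(-10, -12) and (-2, -12)

Group the x- and y-terms: 9(x² + 12x) + 25(y² + 24y) = -3699
Complete the square in x and y: 9(x + 6)² + 25(y + 12)² = -3699 + 324 + 3600 = 225
Divide by 225: (x + 6)²/25 + (y + 12)²/9 = 1
Ellipse, center (-6, -12), major axis horizontal; a² = 25, b² = 9.
c² = a² - b² = 25 - 9 = 16, so c = 4.
Foci lie on the horizontal axis through the center: (h ± c, k).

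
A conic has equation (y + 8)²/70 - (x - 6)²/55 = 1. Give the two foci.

(6, -8 - 5√5) and (6, -8 + 5√5)

Center (6, -8). The positive term is the y-term, so the transverse axis is vertical; a² = 70, b² = 55.
c² = a² + b² = 70 + 55 = 125, so c = 5√5.
Foci lie on the vertical axis through the center: (h, k ± c).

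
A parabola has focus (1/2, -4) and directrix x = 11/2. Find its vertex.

(3, -4)

The vertex is the midpoint between the focus and the directrix along the axis of symmetry.
Axis is horizontal (directrix is vertical). Vertex x-coordinate = (1/2 + 11/2)/2 = 3; y-coordinate = -4.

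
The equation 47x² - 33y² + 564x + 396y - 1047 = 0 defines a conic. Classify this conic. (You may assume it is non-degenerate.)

No xy term. Coefficients of x² and y² are A = 47, C = -33.
A and C have opposite signs ⇒ hyperbola.

hyperbola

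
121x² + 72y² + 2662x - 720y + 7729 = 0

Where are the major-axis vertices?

Rearranging, 121(x² + 22x) + 72(y² - 10y) = -7729.
121(x + 11)² + 72(y - 5)² = -7729 + 14641 + 1800 = 8712
Divide through by 8712 to get (x + 11)²/72 + (y - 5)²/121 = 1.
Ellipse, center (-11, 5), major axis vertical; a² = 121, b² = 72.
a = 11. Vertices at (h, k ± a).

(-11, -6) and (-11, 16)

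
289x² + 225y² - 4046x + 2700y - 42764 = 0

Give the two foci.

(7, -14) and (7, 2)

Group: 289(x² - 14x) + 225(y² + 12y) = 42764
Complete the square in x and y: 289(x - 7)² + 225(y + 6)² = 42764 + 14161 + 8100 = 65025
Divide through by 65025 to get (x - 7)²/225 + (y + 6)²/289 = 1.
Ellipse, center (7, -6), major axis vertical; a² = 289, b² = 225.
c² = a² - b² = 289 - 225 = 64, so c = 8.
Foci lie on the vertical axis through the center: (h, k ± c).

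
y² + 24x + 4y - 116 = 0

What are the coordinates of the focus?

Only y is squared. Complete the square in y: (y + 2)² = -24(x - 5).
Vertex (5, -2); 4p = -24 so p = -6. Opens left.
Focus is p units from the vertex along the axis: (h + p, k).

(-1, -2)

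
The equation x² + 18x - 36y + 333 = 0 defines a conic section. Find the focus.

(-9, 16)

Only x is squared. Complete the square in x: (x + 9)² = 36(y - 7).
Vertex (-9, 7); 4p = 36 so p = 9. Opens up.
Focus is p units from the vertex along the axis: (h, k + p).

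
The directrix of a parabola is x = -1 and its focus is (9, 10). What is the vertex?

The vertex is the midpoint between the focus and the directrix along the axis of symmetry.
Axis is horizontal (directrix is vertical). Vertex x-coordinate = (9 + (-1))/2 = 4; y-coordinate = 10.

(4, 10)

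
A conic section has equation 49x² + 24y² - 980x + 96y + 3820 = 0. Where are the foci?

(10, -7) and (10, 3)

49(x² - 20x) + 24(y² + 4y) = -3820
Complete the square: 49(x - 10)² + 24(y + 2)² = -3820 + 4900 + 96 = 1176
Divide by 1176: (x - 10)²/24 + (y + 2)²/49 = 1
Ellipse, center (10, -2), major axis vertical; a² = 49, b² = 24.
c² = a² - b² = 49 - 24 = 25, so c = 5.
Foci lie on the vertical axis through the center: (h, k ± c).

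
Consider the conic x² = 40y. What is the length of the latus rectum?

Vertex (0, 0); 4p = 40 so p = 10. Opens up.
Latus rectum length = |4p| = 40.

40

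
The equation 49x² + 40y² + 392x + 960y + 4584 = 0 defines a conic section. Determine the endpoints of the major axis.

(-4, -19) and (-4, -5)

Collect terms: 49(x² + 8x) + 40(y² + 24y) = -4584
49(x + 4)² + 40(y + 12)² = -4584 + 784 + 5760 = 1960
Divide by 1960: (x + 4)²/40 + (y + 12)²/49 = 1
Ellipse, center (-4, -12), major axis vertical; a² = 49, b² = 40.
a = 7. Vertices at (h, k ± a).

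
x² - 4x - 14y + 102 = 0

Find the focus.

(2, 21/2)

Only x is squared. Complete the square in x: (x - 2)² = 14(y - 7).
Vertex (2, 7); 4p = 14 so p = 7/2. Opens up.
Focus is p units from the vertex along the axis: (h, k + p).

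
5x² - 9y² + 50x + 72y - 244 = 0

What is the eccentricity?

Group the x- and y-terms: 5(x² + 10x) -9(y² - 8y) = 244
Complete the square in x and y: 5(x + 5)² -9(y - 4)² = 244 + 125 - 144 = 225
Divide through by 225 to get (x + 5)²/45 - (y - 4)²/25 = 1.
Hyperbola, center (-5, 4), transverse axis horizontal; a² = 45, b² = 25.
c² = a² + b² = 70, so c = √70.
e = c/a = √70/3√5 = √14/3.

e = √14/3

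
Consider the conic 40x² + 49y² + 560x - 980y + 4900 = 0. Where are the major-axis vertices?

Rearranging, 40(x² + 14x) + 49(y² - 20y) = -4900.
40(x + 7)² + 49(y - 10)² = -4900 + 1960 + 4900 = 1960
Dividing both sides by 1960: (x + 7)²/49 + (y - 10)²/40 = 1
Ellipse, center (-7, 10), major axis horizontal; a² = 49, b² = 40.
a = 7. Vertices at (h ± a, k).

(-14, 10) and (0, 10)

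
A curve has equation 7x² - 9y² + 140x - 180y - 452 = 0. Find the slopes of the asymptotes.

√7/3 and -√7/3

Collect terms: 7(x² + 20x) -9(y² + 20y) = 452
Complete the square in x and y: 7(x + 10)² -9(y + 10)² = 452 + 700 - 900 = 252
Dividing both sides by 252: (x + 10)²/36 - (y + 10)²/28 = 1
Hyperbola, center (-10, -10), transverse axis horizontal; a² = 36, b² = 28.
For a horizontal hyperbola the asymptotes have slope ±b/a.
Here that is ±2√7/6 = ±√7/3.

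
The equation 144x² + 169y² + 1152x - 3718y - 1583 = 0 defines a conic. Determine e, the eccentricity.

Group the x- and y-terms: 144(x² + 8x) + 169(y² - 22y) = 1583
Complete the square in x and y: 144(x + 4)² + 169(y - 11)² = 1583 + 2304 + 20449 = 24336
Divide through by 24336 to get (x + 4)²/169 + (y - 11)²/144 = 1.
Ellipse, center (-4, 11), major axis horizontal; a² = 169, b² = 144.
c² = a² - b² = 25, so c = 5.
e = c/a = 5/13.

e = 5/13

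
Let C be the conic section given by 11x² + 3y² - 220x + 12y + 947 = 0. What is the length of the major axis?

Group the x- and y-terms: 11(x² - 20x) + 3(y² + 4y) = -947
11(x - 10)² + 3(y + 2)² = -947 + 1100 + 12 = 165
Dividing both sides by 165: (x - 10)²/15 + (y + 2)²/55 = 1
Ellipse, center (10, -2), major axis vertical; a² = 55, b² = 15.
a² = 55 so a = √55; the major axis has length 2a = 2√55.

2√55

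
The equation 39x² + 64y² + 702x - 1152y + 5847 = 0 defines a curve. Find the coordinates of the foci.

Group: 39(x² + 18x) + 64(y² - 18y) = -5847
Completing the square gives 39(x + 9)² + 64(y - 9)² = -5847 + 3159 + 5184 = 2496.
Divide through by 2496 to get (x + 9)²/64 + (y - 9)²/39 = 1.
Ellipse, center (-9, 9), major axis horizontal; a² = 64, b² = 39.
c² = a² - b² = 64 - 39 = 25, so c = 5.
Foci lie on the horizontal axis through the center: (h ± c, k).

(-14, 9) and (-4, 9)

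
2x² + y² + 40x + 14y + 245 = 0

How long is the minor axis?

2√2

Group: 2(x² + 20x) + (y² + 14y) = -245
Complete the square: 2(x + 10)² + (y + 7)² = -245 + 200 + 49 = 4
Divide by 4: (x + 10)²/2 + (y + 7)²/4 = 1
Ellipse, center (-10, -7), major axis vertical; a² = 4, b² = 2.
b² = 2 so b = √2; the minor axis has length 2b = 2√2.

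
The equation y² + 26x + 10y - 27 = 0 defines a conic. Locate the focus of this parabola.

Only y is squared. Complete the square in y: (y + 5)² = -26(x - 2).
Vertex (2, -5); 4p = -26 so p = -13/2. Opens left.
Focus is p units from the vertex along the axis: (h + p, k).

(-9/2, -5)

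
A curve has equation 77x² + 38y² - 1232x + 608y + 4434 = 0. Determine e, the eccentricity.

e = √3003/77

Collect terms: 77(x² - 16x) + 38(y² + 16y) = -4434
Complete the square in x and y: 77(x - 8)² + 38(y + 8)² = -4434 + 4928 + 2432 = 2926
Divide by 2926: (x - 8)²/38 + (y + 8)²/77 = 1
Ellipse, center (8, -8), major axis vertical; a² = 77, b² = 38.
c² = a² - b² = 39, so c = √39.
e = c/a = √39/√77 = √3003/77.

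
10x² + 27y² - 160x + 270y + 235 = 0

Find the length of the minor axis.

4√10

Group the x- and y-terms: 10(x² - 16x) + 27(y² + 10y) = -235
Complete the square in x and y: 10(x - 8)² + 27(y + 5)² = -235 + 640 + 675 = 1080
Divide through by 1080 to get (x - 8)²/108 + (y + 5)²/40 = 1.
Ellipse, center (8, -5), major axis horizontal; a² = 108, b² = 40.
b² = 40 so b = 2√10; the minor axis has length 2b = 4√10.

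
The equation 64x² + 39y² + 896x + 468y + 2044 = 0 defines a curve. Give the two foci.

(-7, -11) and (-7, -1)

Rearranging, 64(x² + 14x) + 39(y² + 12y) = -2044.
Complete the square in x and y: 64(x + 7)² + 39(y + 6)² = -2044 + 3136 + 1404 = 2496
Dividing both sides by 2496: (x + 7)²/39 + (y + 6)²/64 = 1
Ellipse, center (-7, -6), major axis vertical; a² = 64, b² = 39.
c² = a² - b² = 64 - 39 = 25, so c = 5.
Foci lie on the vertical axis through the center: (h, k ± c).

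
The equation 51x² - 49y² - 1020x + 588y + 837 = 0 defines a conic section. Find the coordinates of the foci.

(0, 6) and (20, 6)

Group: 51(x² - 20x) -49(y² - 12y) = -837
Completing the square gives 51(x - 10)² -49(y - 6)² = -837 + 5100 - 1764 = 2499.
Divide by 2499: (x - 10)²/49 - (y - 6)²/51 = 1
Hyperbola, center (10, 6), transverse axis horizontal; a² = 49, b² = 51.
c² = a² + b² = 49 + 51 = 100, so c = 10.
Foci lie on the horizontal axis through the center: (h ± c, k).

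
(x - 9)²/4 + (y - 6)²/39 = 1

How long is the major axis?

2√39

Center (9, 6). The larger denominator 39 sits under the y-term, so the major axis is vertical; a² = 39, b² = 4.
a² = 39 so a = √39; the major axis has length 2a = 2√39.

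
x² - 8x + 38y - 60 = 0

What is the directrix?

y = 23/2

Only x is squared. Complete the square in x: (x - 4)² = -38(y - 2).
Vertex (4, 2); 4p = -38 so p = -19/2. Opens down.
Directrix is the horizontal line y = k − p = 2 − (-19/2) = 23/2.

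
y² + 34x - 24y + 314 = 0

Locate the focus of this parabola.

(-27/2, 12)

Only y is squared. Complete the square in y: (y - 12)² = -34(x + 5).
Vertex (-5, 12); 4p = -34 so p = -17/2. Opens left.
Focus is p units from the vertex along the axis: (h + p, k).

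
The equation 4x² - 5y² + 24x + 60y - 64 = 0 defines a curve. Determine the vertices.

(-3, 2) and (-3, 10)

Collect terms: 4(x² + 6x) -5(y² - 12y) = 64
Completing the square gives 4(x + 3)² -5(y - 6)² = 64 + 36 - 180 = -80.
Divide through by -80 to get (y - 6)²/16 - (x + 3)²/20 = 1.
Hyperbola, center (-3, 6), transverse axis vertical; a² = 16, b² = 20.
a = 4. Vertices at (h, k ± a).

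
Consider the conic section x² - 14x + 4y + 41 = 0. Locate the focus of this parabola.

(7, 1)

Only x is squared. Complete the square in x: (x - 7)² = -4(y - 2).
Vertex (7, 2); 4p = -4 so p = -1. Opens down.
Focus is p units from the vertex along the axis: (h, k + p).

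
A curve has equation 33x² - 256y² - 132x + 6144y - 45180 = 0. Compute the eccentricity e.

e = 17/16

Rearranging, 33(x² - 4x) -256(y² - 24y) = 45180.
Completing the square gives 33(x - 2)² -256(y - 12)² = 45180 + 132 - 36864 = 8448.
Dividing both sides by 8448: (x - 2)²/256 - (y - 12)²/33 = 1
Hyperbola, center (2, 12), transverse axis horizontal; a² = 256, b² = 33.
c² = a² + b² = 289, so c = 17.
e = c/a = 17/16.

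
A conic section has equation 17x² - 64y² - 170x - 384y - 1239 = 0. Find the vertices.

(-3, -3) and (13, -3)

Collect terms: 17(x² - 10x) -64(y² + 6y) = 1239
Completing the square gives 17(x - 5)² -64(y + 3)² = 1239 + 425 - 576 = 1088.
Dividing both sides by 1088: (x - 5)²/64 - (y + 3)²/17 = 1
Hyperbola, center (5, -3), transverse axis horizontal; a² = 64, b² = 17.
a = 8. Vertices at (h ± a, k).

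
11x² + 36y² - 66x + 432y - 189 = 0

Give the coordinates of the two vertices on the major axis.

11(x² - 6x) + 36(y² + 12y) = 189
Complete the square: 11(x - 3)² + 36(y + 6)² = 189 + 99 + 1296 = 1584
Dividing both sides by 1584: (x - 3)²/144 + (y + 6)²/44 = 1
Ellipse, center (3, -6), major axis horizontal; a² = 144, b² = 44.
a = 12. Vertices at (h ± a, k).

(-9, -6) and (15, -6)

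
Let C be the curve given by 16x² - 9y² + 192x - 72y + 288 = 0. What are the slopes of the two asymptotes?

4/3 and -4/3

Group the x- and y-terms: 16(x² + 12x) -9(y² + 8y) = -288
Complete the square: 16(x + 6)² -9(y + 4)² = -288 + 576 - 144 = 144
Dividing both sides by 144: (x + 6)²/9 - (y + 4)²/16 = 1
Hyperbola, center (-6, -4), transverse axis horizontal; a² = 9, b² = 16.
For a horizontal hyperbola the asymptotes have slope ±b/a.
Here that is ±4/3.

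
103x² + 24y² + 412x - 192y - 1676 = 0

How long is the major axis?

2√103

103(x² + 4x) + 24(y² - 8y) = 1676
103(x + 2)² + 24(y - 4)² = 1676 + 412 + 384 = 2472
Divide by 2472: (x + 2)²/24 + (y - 4)²/103 = 1
Ellipse, center (-2, 4), major axis vertical; a² = 103, b² = 24.
a² = 103 so a = √103; the major axis has length 2a = 2√103.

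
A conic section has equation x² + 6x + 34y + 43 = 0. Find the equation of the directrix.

Only x is squared. Complete the square in x: (x + 3)² = -34(y + 1).
Vertex (-3, -1); 4p = -34 so p = -17/2. Opens down.
Directrix is the horizontal line y = k − p = -1 − (-17/2) = 15/2.

y = 15/2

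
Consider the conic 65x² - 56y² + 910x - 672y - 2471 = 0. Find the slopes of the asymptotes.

√910/28 and -√910/28

65(x² + 14x) -56(y² + 12y) = 2471
Complete the square in x and y: 65(x + 7)² -56(y + 6)² = 2471 + 3185 - 2016 = 3640
Divide through by 3640 to get (x + 7)²/56 - (y + 6)²/65 = 1.
Hyperbola, center (-7, -6), transverse axis horizontal; a² = 56, b² = 65.
For a horizontal hyperbola the asymptotes have slope ±b/a.
Here that is ±√65/2√14 = ±√910/28.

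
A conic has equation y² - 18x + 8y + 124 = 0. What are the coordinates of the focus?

Only y is squared. Complete the square in y: (y + 4)² = 18(x - 6).
Vertex (6, -4); 4p = 18 so p = 9/2. Opens right.
Focus is p units from the vertex along the axis: (h + p, k).

(21/2, -4)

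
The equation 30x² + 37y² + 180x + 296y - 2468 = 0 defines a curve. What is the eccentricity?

e = √259/37

Group: 30(x² + 6x) + 37(y² + 8y) = 2468
30(x + 3)² + 37(y + 4)² = 2468 + 270 + 592 = 3330
Divide by 3330: (x + 3)²/111 + (y + 4)²/90 = 1
Ellipse, center (-3, -4), major axis horizontal; a² = 111, b² = 90.
c² = a² - b² = 21, so c = √21.
e = c/a = √21/√111 = √259/37.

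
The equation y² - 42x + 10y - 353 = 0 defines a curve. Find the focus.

(3/2, -5)

Only y is squared. Complete the square in y: (y + 5)² = 42(x + 9).
Vertex (-9, -5); 4p = 42 so p = 21/2. Opens right.
Focus is p units from the vertex along the axis: (h + p, k).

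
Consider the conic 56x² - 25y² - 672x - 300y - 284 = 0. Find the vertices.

(1, -6) and (11, -6)

56(x² - 12x) -25(y² + 12y) = 284
Complete the square in x and y: 56(x - 6)² -25(y + 6)² = 284 + 2016 - 900 = 1400
Divide by 1400: (x - 6)²/25 - (y + 6)²/56 = 1
Hyperbola, center (6, -6), transverse axis horizontal; a² = 25, b² = 56.
a = 5. Vertices at (h ± a, k).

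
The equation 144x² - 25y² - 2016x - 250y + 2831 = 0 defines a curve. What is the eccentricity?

Rearranging, 144(x² - 14x) -25(y² + 10y) = -2831.
Completing the square gives 144(x - 7)² -25(y + 5)² = -2831 + 7056 - 625 = 3600.
Divide by 3600: (x - 7)²/25 - (y + 5)²/144 = 1
Hyperbola, center (7, -5), transverse axis horizontal; a² = 25, b² = 144.
c² = a² + b² = 169, so c = 13.
e = c/a = 13/5.

e = 13/5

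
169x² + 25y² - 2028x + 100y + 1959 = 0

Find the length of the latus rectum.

50/13

Group the x- and y-terms: 169(x² - 12x) + 25(y² + 4y) = -1959
Completing the square gives 169(x - 6)² + 25(y + 2)² = -1959 + 6084 + 100 = 4225.
Dividing both sides by 4225: (x - 6)²/25 + (y + 2)²/169 = 1
Ellipse, center (6, -2), major axis vertical; a² = 169, b² = 25.
Latus rectum length = 2b²/a = 2·25/13 = 50/13.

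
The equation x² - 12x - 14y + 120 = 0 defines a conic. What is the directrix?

Only x is squared. Complete the square in x: (x - 6)² = 14(y - 6).
Vertex (6, 6); 4p = 14 so p = 7/2. Opens up.
Directrix is the horizontal line y = k − p = 6 − (7/2) = 5/2.

y = 5/2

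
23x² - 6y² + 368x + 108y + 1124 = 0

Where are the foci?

(-8, 9 - √29) and (-8, 9 + √29)

Collect terms: 23(x² + 16x) -6(y² - 18y) = -1124
Complete the square in x and y: 23(x + 8)² -6(y - 9)² = -1124 + 1472 - 486 = -138
Dividing both sides by -138: (y - 9)²/23 - (x + 8)²/6 = 1
Hyperbola, center (-8, 9), transverse axis vertical; a² = 23, b² = 6.
c² = a² + b² = 23 + 6 = 29, so c = √29.
Foci lie on the vertical axis through the center: (h, k ± c).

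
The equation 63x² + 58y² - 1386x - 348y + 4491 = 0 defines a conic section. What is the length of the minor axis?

2√58

Collect terms: 63(x² - 22x) + 58(y² - 6y) = -4491
Complete the square in x and y: 63(x - 11)² + 58(y - 3)² = -4491 + 7623 + 522 = 3654
Dividing both sides by 3654: (x - 11)²/58 + (y - 3)²/63 = 1
Ellipse, center (11, 3), major axis vertical; a² = 63, b² = 58.
b² = 58 so b = √58; the minor axis has length 2b = 2√58.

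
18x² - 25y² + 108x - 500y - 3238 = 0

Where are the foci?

Rearranging, 18(x² + 6x) -25(y² + 20y) = 3238.
Complete the square: 18(x + 3)² -25(y + 10)² = 3238 + 162 - 2500 = 900
Divide by 900: (x + 3)²/50 - (y + 10)²/36 = 1
Hyperbola, center (-3, -10), transverse axis horizontal; a² = 50, b² = 36.
c² = a² + b² = 50 + 36 = 86, so c = √86.
Foci lie on the horizontal axis through the center: (h ± c, k).

(-3 - √86, -10) and (-3 + √86, -10)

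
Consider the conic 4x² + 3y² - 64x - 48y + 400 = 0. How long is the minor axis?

Rearranging, 4(x² - 16x) + 3(y² - 16y) = -400.
Completing the square gives 4(x - 8)² + 3(y - 8)² = -400 + 256 + 192 = 48.
Divide by 48: (x - 8)²/12 + (y - 8)²/16 = 1
Ellipse, center (8, 8), major axis vertical; a² = 16, b² = 12.
b² = 12 so b = 2√3; the minor axis has length 2b = 4√3.

4√3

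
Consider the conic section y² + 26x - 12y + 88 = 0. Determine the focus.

(-17/2, 6)

Only y is squared. Complete the square in y: (y - 6)² = -26(x + 2).
Vertex (-2, 6); 4p = -26 so p = -13/2. Opens left.
Focus is p units from the vertex along the axis: (h + p, k).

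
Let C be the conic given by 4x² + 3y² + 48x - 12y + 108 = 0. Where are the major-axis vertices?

Collect terms: 4(x² + 12x) + 3(y² - 4y) = -108
4(x + 6)² + 3(y - 2)² = -108 + 144 + 12 = 48
Dividing both sides by 48: (x + 6)²/12 + (y - 2)²/16 = 1
Ellipse, center (-6, 2), major axis vertical; a² = 16, b² = 12.
a = 4. Vertices at (h, k ± a).

(-6, -2) and (-6, 6)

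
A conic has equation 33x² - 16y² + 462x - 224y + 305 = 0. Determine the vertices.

(-11, -7) and (-3, -7)

Collect terms: 33(x² + 14x) -16(y² + 14y) = -305
Complete the square in x and y: 33(x + 7)² -16(y + 7)² = -305 + 1617 - 784 = 528
Divide through by 528 to get (x + 7)²/16 - (y + 7)²/33 = 1.
Hyperbola, center (-7, -7), transverse axis horizontal; a² = 16, b² = 33.
a = 4. Vertices at (h ± a, k).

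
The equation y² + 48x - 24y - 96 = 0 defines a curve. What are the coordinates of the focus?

(-7, 12)

Only y is squared. Complete the square in y: (y - 12)² = -48(x - 5).
Vertex (5, 12); 4p = -48 so p = -12. Opens left.
Focus is p units from the vertex along the axis: (h + p, k).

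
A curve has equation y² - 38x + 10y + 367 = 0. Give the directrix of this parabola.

Only y is squared. Complete the square in y: (y + 5)² = 38(x - 9).
Vertex (9, -5); 4p = 38 so p = 19/2. Opens right.
Directrix is the vertical line x = h − p = 9 − (19/2) = -1/2.

x = -1/2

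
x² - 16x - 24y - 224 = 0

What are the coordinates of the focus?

Only x is squared. Complete the square in x: (x - 8)² = 24(y + 12).
Vertex (8, -12); 4p = 24 so p = 6. Opens up.
Focus is p units from the vertex along the axis: (h, k + p).

(8, -6)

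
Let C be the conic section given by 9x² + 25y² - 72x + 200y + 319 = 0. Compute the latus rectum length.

Group: 9(x² - 8x) + 25(y² + 8y) = -319
Completing the square gives 9(x - 4)² + 25(y + 4)² = -319 + 144 + 400 = 225.
Dividing both sides by 225: (x - 4)²/25 + (y + 4)²/9 = 1
Ellipse, center (4, -4), major axis horizontal; a² = 25, b² = 9.
Latus rectum length = 2b²/a = 2·9/5 = 18/5.

18/5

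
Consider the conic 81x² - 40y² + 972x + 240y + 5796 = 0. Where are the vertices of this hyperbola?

(-6, -6) and (-6, 12)

81(x² + 12x) -40(y² - 6y) = -5796
Complete the square: 81(x + 6)² -40(y - 3)² = -5796 + 2916 - 360 = -3240
Divide through by -3240 to get (y - 3)²/81 - (x + 6)²/40 = 1.
Hyperbola, center (-6, 3), transverse axis vertical; a² = 81, b² = 40.
a = 9. Vertices at (h, k ± a).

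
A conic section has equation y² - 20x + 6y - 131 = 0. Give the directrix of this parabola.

x = -12

Only y is squared. Complete the square in y: (y + 3)² = 20(x + 7).
Vertex (-7, -3); 4p = 20 so p = 5. Opens right.
Directrix is the vertical line x = h − p = -7 − (5) = -12.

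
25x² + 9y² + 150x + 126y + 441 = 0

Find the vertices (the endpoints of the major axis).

(-3, -12) and (-3, -2)

Rearranging, 25(x² + 6x) + 9(y² + 14y) = -441.
Complete the square: 25(x + 3)² + 9(y + 7)² = -441 + 225 + 441 = 225
Divide by 225: (x + 3)²/9 + (y + 7)²/25 = 1
Ellipse, center (-3, -7), major axis vertical; a² = 25, b² = 9.
a = 5. Vertices at (h, k ± a).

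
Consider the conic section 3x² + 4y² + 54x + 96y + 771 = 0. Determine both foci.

(-11, -12) and (-7, -12)

Group: 3(x² + 18x) + 4(y² + 24y) = -771
Complete the square in x and y: 3(x + 9)² + 4(y + 12)² = -771 + 243 + 576 = 48
Dividing both sides by 48: (x + 9)²/16 + (y + 12)²/12 = 1
Ellipse, center (-9, -12), major axis horizontal; a² = 16, b² = 12.
c² = a² - b² = 16 - 12 = 4, so c = 2.
Foci lie on the horizontal axis through the center: (h ± c, k).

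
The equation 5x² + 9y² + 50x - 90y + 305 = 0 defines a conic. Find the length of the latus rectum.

10/3

Group the x- and y-terms: 5(x² + 10x) + 9(y² - 10y) = -305
5(x + 5)² + 9(y - 5)² = -305 + 125 + 225 = 45
Divide through by 45 to get (x + 5)²/9 + (y - 5)²/5 = 1.
Ellipse, center (-5, 5), major axis horizontal; a² = 9, b² = 5.
Latus rectum length = 2b²/a = 2·5/3 = 10/3.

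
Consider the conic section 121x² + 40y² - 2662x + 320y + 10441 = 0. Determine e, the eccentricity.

e = 9/11

Rearranging, 121(x² - 22x) + 40(y² + 8y) = -10441.
Complete the square in x and y: 121(x - 11)² + 40(y + 4)² = -10441 + 14641 + 640 = 4840
Divide through by 4840 to get (x - 11)²/40 + (y + 4)²/121 = 1.
Ellipse, center (11, -4), major axis vertical; a² = 121, b² = 40.
c² = a² - b² = 81, so c = 9.
e = c/a = 9/11.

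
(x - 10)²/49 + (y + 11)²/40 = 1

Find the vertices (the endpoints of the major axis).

Center (10, -11). The larger denominator 49 sits under the x-term, so the major axis is horizontal; a² = 49, b² = 40.
a = 7. Vertices at (h ± a, k).

(3, -11) and (17, -11)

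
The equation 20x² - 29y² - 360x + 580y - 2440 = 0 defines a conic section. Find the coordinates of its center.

(9, 10)

Rearranging, 20(x² - 18x) -29(y² - 20y) = 2440.
Complete the square: 20(x - 9)² -29(y - 10)² = 2440 + 1620 - 2900 = 1160
Divide through by 1160 to get (x - 9)²/58 - (y - 10)²/40 = 1.
Hyperbola with center (9, 10).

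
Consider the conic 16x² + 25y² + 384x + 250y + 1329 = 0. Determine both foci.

(-18, -5) and (-6, -5)

Rearranging, 16(x² + 24x) + 25(y² + 10y) = -1329.
Complete the square: 16(x + 12)² + 25(y + 5)² = -1329 + 2304 + 625 = 1600
Dividing both sides by 1600: (x + 12)²/100 + (y + 5)²/64 = 1
Ellipse, center (-12, -5), major axis horizontal; a² = 100, b² = 64.
c² = a² - b² = 100 - 64 = 36, so c = 6.
Foci lie on the horizontal axis through the center: (h ± c, k).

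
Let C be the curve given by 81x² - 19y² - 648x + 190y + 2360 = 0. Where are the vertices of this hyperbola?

(4, -4) and (4, 14)

Rearranging, 81(x² - 8x) -19(y² - 10y) = -2360.
Complete the square in x and y: 81(x - 4)² -19(y - 5)² = -2360 + 1296 - 475 = -1539
Dividing both sides by -1539: (y - 5)²/81 - (x - 4)²/19 = 1
Hyperbola, center (4, 5), transverse axis vertical; a² = 81, b² = 19.
a = 9. Vertices at (h, k ± a).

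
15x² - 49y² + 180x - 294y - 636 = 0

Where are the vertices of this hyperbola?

(-13, -3) and (1, -3)

Group: 15(x² + 12x) -49(y² + 6y) = 636
Completing the square gives 15(x + 6)² -49(y + 3)² = 636 + 540 - 441 = 735.
Divide through by 735 to get (x + 6)²/49 - (y + 3)²/15 = 1.
Hyperbola, center (-6, -3), transverse axis horizontal; a² = 49, b² = 15.
a = 7. Vertices at (h ± a, k).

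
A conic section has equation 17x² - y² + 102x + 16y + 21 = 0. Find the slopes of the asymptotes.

Collect terms: 17(x² + 6x) -(y² - 16y) = -21
Completing the square gives 17(x + 3)² -(y - 8)² = -21 + 153 - 64 = 68.
Dividing both sides by 68: (x + 3)²/4 - (y - 8)²/68 = 1
Hyperbola, center (-3, 8), transverse axis horizontal; a² = 4, b² = 68.
For a horizontal hyperbola the asymptotes have slope ±b/a.
Here that is ±2√17/2 = ±√17.

√17 and -√17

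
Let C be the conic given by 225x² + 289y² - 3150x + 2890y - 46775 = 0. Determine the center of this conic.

(7, -5)

Rearranging, 225(x² - 14x) + 289(y² + 10y) = 46775.
Completing the square gives 225(x - 7)² + 289(y + 5)² = 46775 + 11025 + 7225 = 65025.
Divide by 65025: (x - 7)²/289 + (y + 5)²/225 = 1
Ellipse with center (7, -5).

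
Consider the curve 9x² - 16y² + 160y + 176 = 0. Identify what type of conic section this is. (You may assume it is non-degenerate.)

hyperbola

No xy term. Coefficients of x² and y² are A = 9, C = -16.
A and C have opposite signs ⇒ hyperbola.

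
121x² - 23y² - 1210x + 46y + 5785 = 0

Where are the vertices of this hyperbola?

Rearranging, 121(x² - 10x) -23(y² - 2y) = -5785.
121(x - 5)² -23(y - 1)² = -5785 + 3025 - 23 = -2783
Divide through by -2783 to get (y - 1)²/121 - (x - 5)²/23 = 1.
Hyperbola, center (5, 1), transverse axis vertical; a² = 121, b² = 23.
a = 11. Vertices at (h, k ± a).

(5, -10) and (5, 12)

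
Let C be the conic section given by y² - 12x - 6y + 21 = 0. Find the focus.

(4, 3)

Only y is squared. Complete the square in y: (y - 3)² = 12(x - 1).
Vertex (1, 3); 4p = 12 so p = 3. Opens right.
Focus is p units from the vertex along the axis: (h + p, k).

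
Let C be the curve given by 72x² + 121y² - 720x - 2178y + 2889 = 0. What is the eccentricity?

e = 7/11

Group the x- and y-terms: 72(x² - 10x) + 121(y² - 18y) = -2889
Completing the square gives 72(x - 5)² + 121(y - 9)² = -2889 + 1800 + 9801 = 8712.
Divide by 8712: (x - 5)²/121 + (y - 9)²/72 = 1
Ellipse, center (5, 9), major axis horizontal; a² = 121, b² = 72.
c² = a² - b² = 49, so c = 7.
e = c/a = 7/11.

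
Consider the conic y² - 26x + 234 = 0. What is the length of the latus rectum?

Only y is squared. Complete the square in y: y² = 26(x - 9).
Vertex (9, 0); 4p = 26 so p = 13/2. Opens right.
Latus rectum length = |4p| = 26.

26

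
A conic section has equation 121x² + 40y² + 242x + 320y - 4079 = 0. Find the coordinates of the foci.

Group the x- and y-terms: 121(x² + 2x) + 40(y² + 8y) = 4079
121(x + 1)² + 40(y + 4)² = 4079 + 121 + 640 = 4840
Divide by 4840: (x + 1)²/40 + (y + 4)²/121 = 1
Ellipse, center (-1, -4), major axis vertical; a² = 121, b² = 40.
c² = a² - b² = 121 - 40 = 81, so c = 9.
Foci lie on the vertical axis through the center: (h, k ± c).

(-1, -13) and (-1, 5)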